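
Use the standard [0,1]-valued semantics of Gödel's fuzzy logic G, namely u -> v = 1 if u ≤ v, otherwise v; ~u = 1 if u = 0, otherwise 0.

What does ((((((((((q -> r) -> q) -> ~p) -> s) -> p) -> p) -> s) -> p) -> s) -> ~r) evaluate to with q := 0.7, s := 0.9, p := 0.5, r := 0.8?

0.00

(q -> r): 0.7 ≤ 0.8, so result = 1
((q -> r) -> q): 1 > 0.7, so result = 0.7
~p: Gödel ¬ of 0.5 = 0 (operand ≠ 0)
(((q -> r) -> q) -> ~p): 0.7 > 0, so result = 0
((((q -> r) -> q) -> ~p) -> s): 0 ≤ 0.9, so result = 1
(((((q -> r) -> q) -> ~p) -> s) -> p): 1 > 0.5, so result = 0.5
((((((q -> r) -> q) -> ~p) -> s) -> p) -> p): 0.5 ≤ 0.5, so result = 1
(((((((q -> r) -> q) -> ~p) -> s) -> p) -> p) -> s): 1 > 0.9, so result = 0.9
((((((((q -> r) -> q) -> ~p) -> s) -> p) -> p) -> s) -> p): 0.9 > 0.5, so result = 0.5
(((((((((q -> r) -> q) -> ~p) -> s) -> p) -> p) -> s) -> p) -> s): 0.5 ≤ 0.9, so result = 1
~r: Gödel ¬ of 0.8 = 0 (operand ≠ 0)
((((((((((q -> r) -> q) -> ~p) -> s) -> p) -> p) -> s) -> p) -> s) -> ~r): 1 > 0, so result = 0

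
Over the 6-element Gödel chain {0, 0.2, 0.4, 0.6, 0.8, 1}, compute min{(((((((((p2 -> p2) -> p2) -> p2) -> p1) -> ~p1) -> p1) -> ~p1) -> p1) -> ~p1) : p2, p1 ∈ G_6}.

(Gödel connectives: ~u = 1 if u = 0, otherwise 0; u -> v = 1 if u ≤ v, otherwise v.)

The minimum is attained at p2 = 0, p1 = 0.2:
  (p2 -> p2): 0 ≤ 0, so result = 1
  ((p2 -> p2) -> p2): 1 > 0, so result = 0
  (((p2 -> p2) -> p2) -> p2): 0 ≤ 0, so result = 1
  ((((p2 -> p2) -> p2) -> p2) -> p1): 1 > 0.2, so result = 0.2
  ~p1: Gödel ¬ of 0.2 = 0 (operand ≠ 0)
  (((((p2 -> p2) -> p2) -> p2) -> p1) -> ~p1): 0.2 > 0, so result = 0
  ((((((p2 -> p2) -> p2) -> p2) -> p1) -> ~p1) -> p1): 0 ≤ 0.2, so result = 1
  ~p1: Gödel ¬ of 0.2 = 0 (operand ≠ 0)
  (((((((p2 -> p2) -> p2) -> p2) -> p1) -> ~p1) -> p1) -> ~p1): 1 > 0, so result = 0
  ((((((((p2 -> p2) -> p2) -> p2) -> p1) -> ~p1) -> p1) -> ~p1) -> p1): 0 ≤ 0.2, so result = 1
  ~p1: Gödel ¬ of 0.2 = 0 (operand ≠ 0)
  (((((((((p2 -> p2) -> p2) -> p2) -> p1) -> ~p1) -> p1) -> ~p1) -> p1) -> ~p1): 1 > 0, so result = 0
Checking all 36 assignments confirms none give a value below 0.00.

0.00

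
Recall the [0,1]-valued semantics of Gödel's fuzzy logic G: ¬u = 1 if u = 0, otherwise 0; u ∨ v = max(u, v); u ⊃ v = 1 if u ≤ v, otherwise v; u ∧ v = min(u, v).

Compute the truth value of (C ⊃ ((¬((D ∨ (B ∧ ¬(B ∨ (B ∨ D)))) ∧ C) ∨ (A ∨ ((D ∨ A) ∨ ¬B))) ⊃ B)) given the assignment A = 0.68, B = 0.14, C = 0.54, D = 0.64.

0.14

(B ∨ D) = max(0.14, 0.64) = 0.64
(B ∨ (B ∨ D)) = max(0.14, 0.64) = 0.64
¬(B ∨ (B ∨ D)): Gödel ¬ of 0.64 = 0 (operand ≠ 0)
(B ∧ ¬(B ∨ (B ∨ D))) = min(0.14, 0) = 0
(D ∨ (B ∧ ¬(B ∨ (B ∨ D)))) = max(0.64, 0) = 0.64
((D ∨ (B ∧ ¬(B ∨ (B ∨ D)))) ∧ C) = min(0.64, 0.54) = 0.54
¬((D ∨ (B ∧ ¬(B ∨ (B ∨ D)))) ∧ C): Gödel ¬ of 0.54 = 0 (operand ≠ 0)
(D ∨ A) = max(0.64, 0.68) = 0.68
¬B: Gödel ¬ of 0.14 = 0 (operand ≠ 0)
((D ∨ A) ∨ ¬B) = max(0.68, 0) = 0.68
(A ∨ ((D ∨ A) ∨ ¬B)) = max(0.68, 0.68) = 0.68
(¬((D ∨ (B ∧ ¬(B ∨ (B ∨ D)))) ∧ C) ∨ (A ∨ ((D ∨ A) ∨ ¬B))) = max(0, 0.68) = 0.68
((¬((D ∨ (B ∧ ¬(B ∨ (B ∨ D)))) ∧ C) ∨ (A ∨ ((D ∨ A) ∨ ¬B))) ⊃ B): 0.68 > 0.14, so result = 0.14
(C ⊃ ((¬((D ∨ (B ∧ ¬(B ∨ (B ∨ D)))) ∧ C) ∨ (A ∨ ((D ∨ A) ∨ ¬B))) ⊃ B)): 0.54 > 0.14, so result = 0.14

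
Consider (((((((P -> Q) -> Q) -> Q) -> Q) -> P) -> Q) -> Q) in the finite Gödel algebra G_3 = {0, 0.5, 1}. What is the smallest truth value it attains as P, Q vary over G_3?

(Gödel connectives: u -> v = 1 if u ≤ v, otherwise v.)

The minimum is attained at P = 0, Q = 0.5:
  (P -> Q): 0 ≤ 0.5, so result = 1
  ((P -> Q) -> Q): 1 > 0.5, so result = 0.5
  (((P -> Q) -> Q) -> Q): 0.5 ≤ 0.5, so result = 1
  ((((P -> Q) -> Q) -> Q) -> Q): 1 > 0.5, so result = 0.5
  (((((P -> Q) -> Q) -> Q) -> Q) -> P): 0.5 > 0, so result = 0
  ((((((P -> Q) -> Q) -> Q) -> Q) -> P) -> Q): 0 ≤ 0.5, so result = 1
  (((((((P -> Q) -> Q) -> Q) -> Q) -> P) -> Q) -> Q): 1 > 0.5, so result = 0.5
Checking all 9 assignments confirms none give a value below 0.50.

0.50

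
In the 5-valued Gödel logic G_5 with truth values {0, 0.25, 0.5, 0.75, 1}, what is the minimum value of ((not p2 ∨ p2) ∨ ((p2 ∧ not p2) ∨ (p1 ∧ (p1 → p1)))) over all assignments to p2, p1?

The minimum is attained at p2 = 0.25, p1 = 0:
  not p2: Gödel ¬ of 0.25 = 0 (operand ≠ 0)
  (not p2 ∨ p2) = max(0, 0.25) = 0.25
  not p2: Gödel ¬ of 0.25 = 0 (operand ≠ 0)
  (p2 ∧ not p2) = min(0.25, 0) = 0
  (p1 → p1): 0 ≤ 0, so result = 1
  (p1 ∧ (p1 → p1)) = min(0, 1) = 0
  ((p2 ∧ not p2) ∨ (p1 ∧ (p1 → p1))) = max(0, 0) = 0
  ((not p2 ∨ p2) ∨ ((p2 ∧ not p2) ∨ (p1 ∧ (p1 → p1)))) = max(0.25, 0) = 0.25
Checking all 25 assignments confirms none give a value below 0.25.

0.25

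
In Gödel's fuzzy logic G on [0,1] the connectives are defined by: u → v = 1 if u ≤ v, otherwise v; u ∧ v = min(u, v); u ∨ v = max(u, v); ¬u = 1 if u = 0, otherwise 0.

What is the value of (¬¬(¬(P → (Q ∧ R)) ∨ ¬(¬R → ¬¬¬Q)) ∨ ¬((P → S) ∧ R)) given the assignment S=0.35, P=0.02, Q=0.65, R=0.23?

0.00

(Q ∧ R) = min(0.65, 0.23) = 0.23
(P → (Q ∧ R)): 0.02 ≤ 0.23, so result = 1
¬(P → (Q ∧ R)): Gödel ¬ of 1 = 0 (operand ≠ 0)
¬R: Gödel ¬ of 0.23 = 0 (operand ≠ 0)
¬Q: Gödel ¬ of 0.65 = 0 (operand ≠ 0)
¬¬Q: Gödel ¬ of 0 = 1 (operand is 0)
¬¬¬Q: Gödel ¬ of 1 = 0 (operand ≠ 0)
(¬R → ¬¬¬Q): 0 ≤ 0, so result = 1
¬(¬R → ¬¬¬Q): Gödel ¬ of 1 = 0 (operand ≠ 0)
(¬(P → (Q ∧ R)) ∨ ¬(¬R → ¬¬¬Q)) = max(0, 0) = 0
¬(¬(P → (Q ∧ R)) ∨ ¬(¬R → ¬¬¬Q)): Gödel ¬ of 0 = 1 (operand is 0)
¬¬(¬(P → (Q ∧ R)) ∨ ¬(¬R → ¬¬¬Q)): Gödel ¬ of 1 = 0 (operand ≠ 0)
(P → S): 0.02 ≤ 0.35, so result = 1
((P → S) ∧ R) = min(1, 0.23) = 0.23
¬((P → S) ∧ R): Gödel ¬ of 0.23 = 0 (operand ≠ 0)
(¬¬(¬(P → (Q ∧ R)) ∨ ¬(¬R → ¬¬¬Q)) ∨ ¬((P → S) ∧ R)) = max(0, 0) = 0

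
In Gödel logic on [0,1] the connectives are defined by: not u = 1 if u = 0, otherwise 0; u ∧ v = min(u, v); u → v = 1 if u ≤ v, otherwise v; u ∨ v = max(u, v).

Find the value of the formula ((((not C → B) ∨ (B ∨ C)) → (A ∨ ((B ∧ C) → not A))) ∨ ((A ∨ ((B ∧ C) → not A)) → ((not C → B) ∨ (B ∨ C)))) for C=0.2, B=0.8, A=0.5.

not C: Gödel ¬ of 0.2 = 0 (operand ≠ 0)
(not C → B): 0 ≤ 0.8, so result = 1
(B ∨ C) = max(0.8, 0.2) = 0.8
((not C → B) ∨ (B ∨ C)) = max(1, 0.8) = 1
(B ∧ C) = min(0.8, 0.2) = 0.2
not A: Gödel ¬ of 0.5 = 0 (operand ≠ 0)
((B ∧ C) → not A): 0.2 > 0, so result = 0
(A ∨ ((B ∧ C) → not A)) = max(0.5, 0) = 0.5
(((not C → B) ∨ (B ∨ C)) → (A ∨ ((B ∧ C) → not A))): 1 > 0.5, so result = 0.5
(B ∧ C) = min(0.8, 0.2) = 0.2
not A: Gödel ¬ of 0.5 = 0 (operand ≠ 0)
((B ∧ C) → not A): 0.2 > 0, so result = 0
(A ∨ ((B ∧ C) → not A)) = max(0.5, 0) = 0.5
not C: Gödel ¬ of 0.2 = 0 (operand ≠ 0)
(not C → B): 0 ≤ 0.8, so result = 1
(B ∨ C) = max(0.8, 0.2) = 0.8
((not C → B) ∨ (B ∨ C)) = max(1, 0.8) = 1
((A ∨ ((B ∧ C) → not A)) → ((not C → B) ∨ (B ∨ C))): 0.5 ≤ 1, so result = 1
((((not C → B) ∨ (B ∨ C)) → (A ∨ ((B ∧ C) → not A))) ∨ ((A ∨ ((B ∧ C) → not A)) → ((not C → B) ∨ (B ∨ C)))) = max(0.5, 1) = 1

1.00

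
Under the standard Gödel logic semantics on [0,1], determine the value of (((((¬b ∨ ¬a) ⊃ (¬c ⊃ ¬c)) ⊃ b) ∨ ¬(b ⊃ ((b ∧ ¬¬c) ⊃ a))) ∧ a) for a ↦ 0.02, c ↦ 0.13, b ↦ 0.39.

¬b: Gödel ¬ of 0.39 = 0 (operand ≠ 0)
¬a: Gödel ¬ of 0.02 = 0 (operand ≠ 0)
(¬b ∨ ¬a) = max(0, 0) = 0
¬c: Gödel ¬ of 0.13 = 0 (operand ≠ 0)
¬c: Gödel ¬ of 0.13 = 0 (operand ≠ 0)
(¬c ⊃ ¬c): 0 ≤ 0, so result = 1
((¬b ∨ ¬a) ⊃ (¬c ⊃ ¬c)): 0 ≤ 1, so result = 1
(((¬b ∨ ¬a) ⊃ (¬c ⊃ ¬c)) ⊃ b): 1 > 0.39, so result = 0.39
¬c: Gödel ¬ of 0.13 = 0 (operand ≠ 0)
¬¬c: Gödel ¬ of 0 = 1 (operand is 0)
(b ∧ ¬¬c) = min(0.39, 1) = 0.39
((b ∧ ¬¬c) ⊃ a): 0.39 > 0.02, so result = 0.02
(b ⊃ ((b ∧ ¬¬c) ⊃ a)): 0.39 > 0.02, so result = 0.02
¬(b ⊃ ((b ∧ ¬¬c) ⊃ a)): Gödel ¬ of 0.02 = 0 (operand ≠ 0)
((((¬b ∨ ¬a) ⊃ (¬c ⊃ ¬c)) ⊃ b) ∨ ¬(b ⊃ ((b ∧ ¬¬c) ⊃ a))) = max(0.39, 0) = 0.39
(((((¬b ∨ ¬a) ⊃ (¬c ⊃ ¬c)) ⊃ b) ∨ ¬(b ⊃ ((b ∧ ¬¬c) ⊃ a))) ∧ a) = min(0.39, 0.02) = 0.02

0.02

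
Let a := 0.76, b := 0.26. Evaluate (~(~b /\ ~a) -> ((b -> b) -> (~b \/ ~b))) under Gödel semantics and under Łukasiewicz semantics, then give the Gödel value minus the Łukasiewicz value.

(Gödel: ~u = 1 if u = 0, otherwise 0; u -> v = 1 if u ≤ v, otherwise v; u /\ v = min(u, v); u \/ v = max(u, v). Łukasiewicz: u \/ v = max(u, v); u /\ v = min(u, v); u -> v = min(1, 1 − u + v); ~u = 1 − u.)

Gödel evaluation:
  ~b: Gödel ¬ of 0.26 = 0 (operand ≠ 0)
  ~a: Gödel ¬ of 0.76 = 0 (operand ≠ 0)
  (~b /\ ~a) = min(0, 0) = 0
  ~(~b /\ ~a): Gödel ¬ of 0 = 1 (operand is 0)
  (b -> b): 0.26 ≤ 0.26, so result = 1
  ~b: Gödel ¬ of 0.26 = 0 (operand ≠ 0)
  ~b: Gödel ¬ of 0.26 = 0 (operand ≠ 0)
  (~b \/ ~b) = max(0, 0) = 0
  ((b -> b) -> (~b \/ ~b)): 1 > 0, so result = 0
  (~(~b /\ ~a) -> ((b -> b) -> (~b \/ ~b))): 1 > 0, so result = 0
  Gödel value = 0
Łukasiewicz evaluation:
  ~b: Łukasiewicz ¬ gives 1 − 0.26 = 0.74
  ~a: Łukasiewicz ¬ gives 1 − 0.76 = 0.24
  (~b /\ ~a) = min(0.74, 0.24) = 0.24
  ~(~b /\ ~a): Łukasiewicz ¬ gives 1 − 0.24 = 0.76
  (b -> b): min(1, 1 − 0.26 + 0.26) = 1
  ~b: Łukasiewicz ¬ gives 1 − 0.26 = 0.74
  ~b: Łukasiewicz ¬ gives 1 − 0.26 = 0.74
  (~b \/ ~b) = max(0.74, 0.74) = 0.74
  ((b -> b) -> (~b \/ ~b)): min(1, 1 − 1 + 0.74) = 0.74
  (~(~b /\ ~a) -> ((b -> b) -> (~b \/ ~b))): min(1, 1 − 0.76 + 0.74) = 0.98
  Łukasiewicz value = 0.98
Difference: 0 − 0.98 = -0.98

-0.98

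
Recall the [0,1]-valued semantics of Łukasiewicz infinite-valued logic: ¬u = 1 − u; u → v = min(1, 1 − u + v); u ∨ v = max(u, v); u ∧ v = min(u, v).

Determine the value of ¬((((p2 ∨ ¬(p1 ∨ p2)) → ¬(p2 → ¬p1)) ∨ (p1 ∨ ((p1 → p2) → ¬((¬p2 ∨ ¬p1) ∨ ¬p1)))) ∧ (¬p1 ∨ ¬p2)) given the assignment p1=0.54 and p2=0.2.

0.46

(p1 ∨ p2) = max(0.54, 0.2) = 0.54
¬(p1 ∨ p2): Łukasiewicz ¬ gives 1 − 0.54 = 0.46
(p2 ∨ ¬(p1 ∨ p2)) = max(0.2, 0.46) = 0.46
¬p1: Łukasiewicz ¬ gives 1 − 0.54 = 0.46
(p2 → ¬p1): min(1, 1 − 0.2 + 0.46) = 1
¬(p2 → ¬p1): Łukasiewicz ¬ gives 1 − 1 = 0
((p2 ∨ ¬(p1 ∨ p2)) → ¬(p2 → ¬p1)): min(1, 1 − 0.46 + 0) = 0.54
(p1 → p2): min(1, 1 − 0.54 + 0.2) = 0.66
¬p2: Łukasiewicz ¬ gives 1 − 0.2 = 0.8
¬p1: Łukasiewicz ¬ gives 1 − 0.54 = 0.46
(¬p2 ∨ ¬p1) = max(0.8, 0.46) = 0.8
¬p1: Łukasiewicz ¬ gives 1 − 0.54 = 0.46
((¬p2 ∨ ¬p1) ∨ ¬p1) = max(0.8, 0.46) = 0.8
¬((¬p2 ∨ ¬p1) ∨ ¬p1): Łukasiewicz ¬ gives 1 − 0.8 = 0.2
((p1 → p2) → ¬((¬p2 ∨ ¬p1) ∨ ¬p1)): min(1, 1 − 0.66 + 0.2) = 0.54
(p1 ∨ ((p1 → p2) → ¬((¬p2 ∨ ¬p1) ∨ ¬p1))) = max(0.54, 0.54) = 0.54
(((p2 ∨ ¬(p1 ∨ p2)) → ¬(p2 → ¬p1)) ∨ (p1 ∨ ((p1 → p2) → ¬((¬p2 ∨ ¬p1) ∨ ¬p1)))) = max(0.54, 0.54) = 0.54
¬p1: Łukasiewicz ¬ gives 1 − 0.54 = 0.46
¬p2: Łukasiewicz ¬ gives 1 − 0.2 = 0.8
(¬p1 ∨ ¬p2) = max(0.46, 0.8) = 0.8
((((p2 ∨ ¬(p1 ∨ p2)) → ¬(p2 → ¬p1)) ∨ (p1 ∨ ((p1 → p2) → ¬((¬p2 ∨ ¬p1) ∨ ¬p1)))) ∧ (¬p1 ∨ ¬p2)) = min(0.54, 0.8) = 0.54
¬((((p2 ∨ ¬(p1 ∨ p2)) → ¬(p2 → ¬p1)) ∨ (p1 ∨ ((p1 → p2) → ¬((¬p2 ∨ ¬p1) ∨ ¬p1)))) ∧ (¬p1 ∨ ¬p2)): Łukasiewicz ¬ gives 1 − 0.54 = 0.46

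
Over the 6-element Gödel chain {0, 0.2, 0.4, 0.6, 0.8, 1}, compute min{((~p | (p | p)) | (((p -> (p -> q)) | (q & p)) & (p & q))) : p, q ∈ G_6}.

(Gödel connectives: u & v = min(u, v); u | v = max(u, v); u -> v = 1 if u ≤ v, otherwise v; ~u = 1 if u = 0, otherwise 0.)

The minimum is attained at p = 0.2, q = 0:
  ~p: Gödel ¬ of 0.2 = 0 (operand ≠ 0)
  (p | p) = max(0.2, 0.2) = 0.2
  (~p | (p | p)) = max(0, 0.2) = 0.2
  (p -> q): 0.2 > 0, so result = 0
  (p -> (p -> q)): 0.2 > 0, so result = 0
  (q & p) = min(0, 0.2) = 0
  ((p -> (p -> q)) | (q & p)) = max(0, 0) = 0
  (p & q) = min(0.2, 0) = 0
  (((p -> (p -> q)) | (q & p)) & (p & q)) = min(0, 0) = 0
  ((~p | (p | p)) | (((p -> (p -> q)) | (q & p)) & (p & q))) = max(0.2, 0) = 0.2
Checking all 36 assignments confirms none give a value below 0.20.

0.20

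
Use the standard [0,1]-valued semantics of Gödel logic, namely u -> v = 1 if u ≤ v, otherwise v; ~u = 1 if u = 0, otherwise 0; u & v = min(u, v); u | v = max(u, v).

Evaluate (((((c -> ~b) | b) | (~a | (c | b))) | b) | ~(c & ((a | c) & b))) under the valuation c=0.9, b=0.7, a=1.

0.90

~b: Gödel ¬ of 0.7 = 0 (operand ≠ 0)
(c -> ~b): 0.9 > 0, so result = 0
((c -> ~b) | b) = max(0, 0.7) = 0.7
~a: Gödel ¬ of 1 = 0 (operand ≠ 0)
(c | b) = max(0.9, 0.7) = 0.9
(~a | (c | b)) = max(0, 0.9) = 0.9
(((c -> ~b) | b) | (~a | (c | b))) = max(0.7, 0.9) = 0.9
((((c -> ~b) | b) | (~a | (c | b))) | b) = max(0.9, 0.7) = 0.9
(a | c) = max(1, 0.9) = 1
((a | c) & b) = min(1, 0.7) = 0.7
(c & ((a | c) & b)) = min(0.9, 0.7) = 0.7
~(c & ((a | c) & b)): Gödel ¬ of 0.7 = 0 (operand ≠ 0)
(((((c -> ~b) | b) | (~a | (c | b))) | b) | ~(c & ((a | c) & b))) = max(0.9, 0) = 0.9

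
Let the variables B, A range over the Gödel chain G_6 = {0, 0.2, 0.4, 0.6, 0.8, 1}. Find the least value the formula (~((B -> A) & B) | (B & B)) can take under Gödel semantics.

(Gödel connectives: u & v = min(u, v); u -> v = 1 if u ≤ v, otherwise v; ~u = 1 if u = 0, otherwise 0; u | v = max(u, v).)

The minimum is attained at B = 0.2, A = 0.2:
  (B -> A): 0.2 ≤ 0.2, so result = 1
  ((B -> A) & B) = min(1, 0.2) = 0.2
  ~((B -> A) & B): Gödel ¬ of 0.2 = 0 (operand ≠ 0)
  (B & B) = min(0.2, 0.2) = 0.2
  (~((B -> A) & B) | (B & B)) = max(0, 0.2) = 0.2
Checking all 36 assignments confirms none give a value below 0.20.

0.20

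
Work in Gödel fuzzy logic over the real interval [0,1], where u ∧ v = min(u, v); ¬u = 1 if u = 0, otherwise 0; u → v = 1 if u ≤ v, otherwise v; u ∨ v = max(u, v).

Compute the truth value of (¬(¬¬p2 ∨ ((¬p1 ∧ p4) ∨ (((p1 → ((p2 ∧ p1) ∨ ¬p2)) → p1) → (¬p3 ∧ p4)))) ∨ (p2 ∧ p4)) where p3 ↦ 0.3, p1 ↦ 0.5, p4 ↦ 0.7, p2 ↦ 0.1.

0.10

¬p2: Gödel ¬ of 0.1 = 0 (operand ≠ 0)
¬¬p2: Gödel ¬ of 0 = 1 (operand is 0)
¬p1: Gödel ¬ of 0.5 = 0 (operand ≠ 0)
(¬p1 ∧ p4) = min(0, 0.7) = 0
(p2 ∧ p1) = min(0.1, 0.5) = 0.1
¬p2: Gödel ¬ of 0.1 = 0 (operand ≠ 0)
((p2 ∧ p1) ∨ ¬p2) = max(0.1, 0) = 0.1
(p1 → ((p2 ∧ p1) ∨ ¬p2)): 0.5 > 0.1, so result = 0.1
((p1 → ((p2 ∧ p1) ∨ ¬p2)) → p1): 0.1 ≤ 0.5, so result = 1
¬p3: Gödel ¬ of 0.3 = 0 (operand ≠ 0)
(¬p3 ∧ p4) = min(0, 0.7) = 0
(((p1 → ((p2 ∧ p1) ∨ ¬p2)) → p1) → (¬p3 ∧ p4)): 1 > 0, so result = 0
((¬p1 ∧ p4) ∨ (((p1 → ((p2 ∧ p1) ∨ ¬p2)) → p1) → (¬p3 ∧ p4))) = max(0, 0) = 0
(¬¬p2 ∨ ((¬p1 ∧ p4) ∨ (((p1 → ((p2 ∧ p1) ∨ ¬p2)) → p1) → (¬p3 ∧ p4)))) = max(1, 0) = 1
¬(¬¬p2 ∨ ((¬p1 ∧ p4) ∨ (((p1 → ((p2 ∧ p1) ∨ ¬p2)) → p1) → (¬p3 ∧ p4)))): Gödel ¬ of 1 = 0 (operand ≠ 0)
(p2 ∧ p4) = min(0.1, 0.7) = 0.1
(¬(¬¬p2 ∨ ((¬p1 ∧ p4) ∨ (((p1 → ((p2 ∧ p1) ∨ ¬p2)) → p1) → (¬p3 ∧ p4)))) ∨ (p2 ∧ p4)) = max(0, 0.1) = 0.1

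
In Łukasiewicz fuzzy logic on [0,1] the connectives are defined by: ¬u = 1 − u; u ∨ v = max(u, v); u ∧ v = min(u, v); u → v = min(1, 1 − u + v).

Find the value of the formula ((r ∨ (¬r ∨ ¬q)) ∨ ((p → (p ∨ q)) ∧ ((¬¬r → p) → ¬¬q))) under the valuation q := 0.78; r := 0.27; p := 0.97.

0.78

¬r: Łukasiewicz ¬ gives 1 − 0.27 = 0.73
¬q: Łukasiewicz ¬ gives 1 − 0.78 = 0.22
(¬r ∨ ¬q) = max(0.73, 0.22) = 0.73
(r ∨ (¬r ∨ ¬q)) = max(0.27, 0.73) = 0.73
(p ∨ q) = max(0.97, 0.78) = 0.97
(p → (p ∨ q)): min(1, 1 − 0.97 + 0.97) = 1
¬r: Łukasiewicz ¬ gives 1 − 0.27 = 0.73
¬¬r: Łukasiewicz ¬ gives 1 − 0.73 = 0.27
(¬¬r → p): min(1, 1 − 0.27 + 0.97) = 1
¬q: Łukasiewicz ¬ gives 1 − 0.78 = 0.22
¬¬q: Łukasiewicz ¬ gives 1 − 0.22 = 0.78
((¬¬r → p) → ¬¬q): min(1, 1 − 1 + 0.78) = 0.78
((p → (p ∨ q)) ∧ ((¬¬r → p) → ¬¬q)) = min(1, 0.78) = 0.78
((r ∨ (¬r ∨ ¬q)) ∨ ((p → (p ∨ q)) ∧ ((¬¬r → p) → ¬¬q))) = max(0.73, 0.78) = 0.78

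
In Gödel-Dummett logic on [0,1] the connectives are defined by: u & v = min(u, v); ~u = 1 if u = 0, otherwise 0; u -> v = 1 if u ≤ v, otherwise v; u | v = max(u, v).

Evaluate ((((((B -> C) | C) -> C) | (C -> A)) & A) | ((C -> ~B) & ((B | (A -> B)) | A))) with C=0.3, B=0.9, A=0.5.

0.50

(B -> C): 0.9 > 0.3, so result = 0.3
((B -> C) | C) = max(0.3, 0.3) = 0.3
(((B -> C) | C) -> C): 0.3 ≤ 0.3, so result = 1
(C -> A): 0.3 ≤ 0.5, so result = 1
((((B -> C) | C) -> C) | (C -> A)) = max(1, 1) = 1
(((((B -> C) | C) -> C) | (C -> A)) & A) = min(1, 0.5) = 0.5
~B: Gödel ¬ of 0.9 = 0 (operand ≠ 0)
(C -> ~B): 0.3 > 0, so result = 0
(A -> B): 0.5 ≤ 0.9, so result = 1
(B | (A -> B)) = max(0.9, 1) = 1
((B | (A -> B)) | A) = max(1, 0.5) = 1
((C -> ~B) & ((B | (A -> B)) | A)) = min(0, 1) = 0
((((((B -> C) | C) -> C) | (C -> A)) & A) | ((C -> ~B) & ((B | (A -> B)) | A))) = max(0.5, 0) = 0.5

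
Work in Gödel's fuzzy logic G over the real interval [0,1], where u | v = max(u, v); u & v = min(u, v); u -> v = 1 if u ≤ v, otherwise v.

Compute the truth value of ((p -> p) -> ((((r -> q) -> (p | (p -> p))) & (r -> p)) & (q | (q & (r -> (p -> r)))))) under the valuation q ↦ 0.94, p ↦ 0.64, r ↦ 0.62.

(p -> p): 0.64 ≤ 0.64, so result = 1
(r -> q): 0.62 ≤ 0.94, so result = 1
(p -> p): 0.64 ≤ 0.64, so result = 1
(p | (p -> p)) = max(0.64, 1) = 1
((r -> q) -> (p | (p -> p))): 1 ≤ 1, so result = 1
(r -> p): 0.62 ≤ 0.64, so result = 1
(((r -> q) -> (p | (p -> p))) & (r -> p)) = min(1, 1) = 1
(p -> r): 0.64 > 0.62, so result = 0.62
(r -> (p -> r)): 0.62 ≤ 0.62, so result = 1
(q & (r -> (p -> r))) = min(0.94, 1) = 0.94
(q | (q & (r -> (p -> r)))) = max(0.94, 0.94) = 0.94
((((r -> q) -> (p | (p -> p))) & (r -> p)) & (q | (q & (r -> (p -> r))))) = min(1, 0.94) = 0.94
((p -> p) -> ((((r -> q) -> (p | (p -> p))) & (r -> p)) & (q | (q & (r -> (p -> r)))))): 1 > 0.94, so result = 0.94

0.94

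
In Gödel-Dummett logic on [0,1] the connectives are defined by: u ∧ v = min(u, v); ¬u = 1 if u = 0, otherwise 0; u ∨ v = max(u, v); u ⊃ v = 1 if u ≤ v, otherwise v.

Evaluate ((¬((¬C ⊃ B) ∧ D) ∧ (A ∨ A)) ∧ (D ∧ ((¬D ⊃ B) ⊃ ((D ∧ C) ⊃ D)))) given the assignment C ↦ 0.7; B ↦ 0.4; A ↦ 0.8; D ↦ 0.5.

¬C: Gödel ¬ of 0.7 = 0 (operand ≠ 0)
(¬C ⊃ B): 0 ≤ 0.4, so result = 1
((¬C ⊃ B) ∧ D) = min(1, 0.5) = 0.5
¬((¬C ⊃ B) ∧ D): Gödel ¬ of 0.5 = 0 (operand ≠ 0)
(A ∨ A) = max(0.8, 0.8) = 0.8
(¬((¬C ⊃ B) ∧ D) ∧ (A ∨ A)) = min(0, 0.8) = 0
¬D: Gödel ¬ of 0.5 = 0 (operand ≠ 0)
(¬D ⊃ B): 0 ≤ 0.4, so result = 1
(D ∧ C) = min(0.5, 0.7) = 0.5
((D ∧ C) ⊃ D): 0.5 ≤ 0.5, so result = 1
((¬D ⊃ B) ⊃ ((D ∧ C) ⊃ D)): 1 ≤ 1, so result = 1
(D ∧ ((¬D ⊃ B) ⊃ ((D ∧ C) ⊃ D))) = min(0.5, 1) = 0.5
((¬((¬C ⊃ B) ∧ D) ∧ (A ∨ A)) ∧ (D ∧ ((¬D ⊃ B) ⊃ ((D ∧ C) ⊃ D)))) = min(0, 0.5) = 0

0.00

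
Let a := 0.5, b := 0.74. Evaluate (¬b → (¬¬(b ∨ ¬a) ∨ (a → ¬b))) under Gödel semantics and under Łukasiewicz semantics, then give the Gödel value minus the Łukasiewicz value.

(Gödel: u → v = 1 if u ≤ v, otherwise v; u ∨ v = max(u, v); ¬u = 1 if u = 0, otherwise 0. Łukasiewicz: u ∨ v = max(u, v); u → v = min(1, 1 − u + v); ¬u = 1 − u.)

Gödel evaluation:
  ¬b: Gödel ¬ of 0.74 = 0 (operand ≠ 0)
  ¬a: Gödel ¬ of 0.5 = 0 (operand ≠ 0)
  (b ∨ ¬a) = max(0.74, 0) = 0.74
  ¬(b ∨ ¬a): Gödel ¬ of 0.74 = 0 (operand ≠ 0)
  ¬¬(b ∨ ¬a): Gödel ¬ of 0 = 1 (operand is 0)
  ¬b: Gödel ¬ of 0.74 = 0 (operand ≠ 0)
  (a → ¬b): 0.5 > 0, so result = 0
  (¬¬(b ∨ ¬a) ∨ (a → ¬b)) = max(1, 0) = 1
  (¬b → (¬¬(b ∨ ¬a) ∨ (a → ¬b))): 0 ≤ 1, so result = 1
  Gödel value = 1
Łukasiewicz evaluation:
  ¬b: Łukasiewicz ¬ gives 1 − 0.74 = 0.26
  ¬a: Łukasiewicz ¬ gives 1 − 0.5 = 0.5
  (b ∨ ¬a) = max(0.74, 0.5) = 0.74
  ¬(b ∨ ¬a): Łukasiewicz ¬ gives 1 − 0.74 = 0.26
  ¬¬(b ∨ ¬a): Łukasiewicz ¬ gives 1 − 0.26 = 0.74
  ¬b: Łukasiewicz ¬ gives 1 − 0.74 = 0.26
  (a → ¬b): min(1, 1 − 0.5 + 0.26) = 0.76
  (¬¬(b ∨ ¬a) ∨ (a → ¬b)) = max(0.74, 0.76) = 0.76
  (¬b → (¬¬(b ∨ ¬a) ∨ (a → ¬b))): min(1, 1 − 0.26 + 0.76) = 1
  Łukasiewicz value = 1
Difference: 1 − 1 = 0.00

0.00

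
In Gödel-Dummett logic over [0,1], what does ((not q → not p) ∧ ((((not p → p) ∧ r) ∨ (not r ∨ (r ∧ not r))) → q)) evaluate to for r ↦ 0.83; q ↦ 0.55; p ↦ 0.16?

not q: Gödel ¬ of 0.55 = 0 (operand ≠ 0)
not p: Gödel ¬ of 0.16 = 0 (operand ≠ 0)
(not q → not p): 0 ≤ 0, so result = 1
not p: Gödel ¬ of 0.16 = 0 (operand ≠ 0)
(not p → p): 0 ≤ 0.16, so result = 1
((not p → p) ∧ r) = min(1, 0.83) = 0.83
not r: Gödel ¬ of 0.83 = 0 (operand ≠ 0)
not r: Gödel ¬ of 0.83 = 0 (operand ≠ 0)
(r ∧ not r) = min(0.83, 0) = 0
(not r ∨ (r ∧ not r)) = max(0, 0) = 0
(((not p → p) ∧ r) ∨ (not r ∨ (r ∧ not r))) = max(0.83, 0) = 0.83
((((not p → p) ∧ r) ∨ (not r ∨ (r ∧ not r))) → q): 0.83 > 0.55, so result = 0.55
((not q → not p) ∧ ((((not p → p) ∧ r) ∨ (not r ∨ (r ∧ not r))) → q)) = min(1, 0.55) = 0.55

0.55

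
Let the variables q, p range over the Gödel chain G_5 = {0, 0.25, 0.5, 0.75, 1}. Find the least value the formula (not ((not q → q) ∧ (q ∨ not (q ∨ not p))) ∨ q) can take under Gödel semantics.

The minimum is attained at q = 0.25, p = 0:
  not q: Gödel ¬ of 0.25 = 0 (operand ≠ 0)
  (not q → q): 0 ≤ 0.25, so result = 1
  not p: Gödel ¬ of 0 = 1 (operand is 0)
  (q ∨ not p) = max(0.25, 1) = 1
  not (q ∨ not p): Gödel ¬ of 1 = 0 (operand ≠ 0)
  (q ∨ not (q ∨ not p)) = max(0.25, 0) = 0.25
  ((not q → q) ∧ (q ∨ not (q ∨ not p))) = min(1, 0.25) = 0.25
  not ((not q → q) ∧ (q ∨ not (q ∨ not p))): Gödel ¬ of 0.25 = 0 (operand ≠ 0)
  (not ((not q → q) ∧ (q ∨ not (q ∨ not p))) ∨ q) = max(0, 0.25) = 0.25
Checking all 25 assignments confirms none give a value below 0.25.

0.25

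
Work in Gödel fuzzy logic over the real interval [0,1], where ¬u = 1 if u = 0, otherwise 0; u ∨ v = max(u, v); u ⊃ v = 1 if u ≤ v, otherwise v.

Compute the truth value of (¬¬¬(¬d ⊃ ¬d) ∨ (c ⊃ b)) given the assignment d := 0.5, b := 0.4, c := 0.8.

¬d: Gödel ¬ of 0.5 = 0 (operand ≠ 0)
¬d: Gödel ¬ of 0.5 = 0 (operand ≠ 0)
(¬d ⊃ ¬d): 0 ≤ 0, so result = 1
¬(¬d ⊃ ¬d): Gödel ¬ of 1 = 0 (operand ≠ 0)
¬¬(¬d ⊃ ¬d): Gödel ¬ of 0 = 1 (operand is 0)
¬¬¬(¬d ⊃ ¬d): Gödel ¬ of 1 = 0 (operand ≠ 0)
(c ⊃ b): 0.8 > 0.4, so result = 0.4
(¬¬¬(¬d ⊃ ¬d) ∨ (c ⊃ b)) = max(0, 0.4) = 0.4

0.40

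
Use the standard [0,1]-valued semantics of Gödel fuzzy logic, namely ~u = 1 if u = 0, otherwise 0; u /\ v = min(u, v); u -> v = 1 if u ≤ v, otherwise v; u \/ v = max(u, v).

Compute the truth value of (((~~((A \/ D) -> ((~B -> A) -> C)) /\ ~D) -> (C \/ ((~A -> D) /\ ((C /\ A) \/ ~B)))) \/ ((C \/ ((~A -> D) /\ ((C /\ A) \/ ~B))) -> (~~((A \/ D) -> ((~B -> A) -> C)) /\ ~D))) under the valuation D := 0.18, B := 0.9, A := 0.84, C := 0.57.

(A \/ D) = max(0.84, 0.18) = 0.84
~B: Gödel ¬ of 0.9 = 0 (operand ≠ 0)
(~B -> A): 0 ≤ 0.84, so result = 1
((~B -> A) -> C): 1 > 0.57, so result = 0.57
((A \/ D) -> ((~B -> A) -> C)): 0.84 > 0.57, so result = 0.57
~((A \/ D) -> ((~B -> A) -> C)): Gödel ¬ of 0.57 = 0 (operand ≠ 0)
~~((A \/ D) -> ((~B -> A) -> C)): Gödel ¬ of 0 = 1 (operand is 0)
~D: Gödel ¬ of 0.18 = 0 (operand ≠ 0)
(~~((A \/ D) -> ((~B -> A) -> C)) /\ ~D) = min(1, 0) = 0
~A: Gödel ¬ of 0.84 = 0 (operand ≠ 0)
(~A -> D): 0 ≤ 0.18, so result = 1
(C /\ A) = min(0.57, 0.84) = 0.57
~B: Gödel ¬ of 0.9 = 0 (operand ≠ 0)
((C /\ A) \/ ~B) = max(0.57, 0) = 0.57
((~A -> D) /\ ((C /\ A) \/ ~B)) = min(1, 0.57) = 0.57
(C \/ ((~A -> D) /\ ((C /\ A) \/ ~B))) = max(0.57, 0.57) = 0.57
((~~((A \/ D) -> ((~B -> A) -> C)) /\ ~D) -> (C \/ ((~A -> D) /\ ((C /\ A) \/ ~B)))): 0 ≤ 0.57, so result = 1
~A: Gödel ¬ of 0.84 = 0 (operand ≠ 0)
(~A -> D): 0 ≤ 0.18, so result = 1
(C /\ A) = min(0.57, 0.84) = 0.57
~B: Gödel ¬ of 0.9 = 0 (operand ≠ 0)
((C /\ A) \/ ~B) = max(0.57, 0) = 0.57
((~A -> D) /\ ((C /\ A) \/ ~B)) = min(1, 0.57) = 0.57
(C \/ ((~A -> D) /\ ((C /\ A) \/ ~B))) = max(0.57, 0.57) = 0.57
(A \/ D) = max(0.84, 0.18) = 0.84
~B: Gödel ¬ of 0.9 = 0 (operand ≠ 0)
(~B -> A): 0 ≤ 0.84, so result = 1
((~B -> A) -> C): 1 > 0.57, so result = 0.57
((A \/ D) -> ((~B -> A) -> C)): 0.84 > 0.57, so result = 0.57
~((A \/ D) -> ((~B -> A) -> C)): Gödel ¬ of 0.57 = 0 (operand ≠ 0)
~~((A \/ D) -> ((~B -> A) -> C)): Gödel ¬ of 0 = 1 (operand is 0)
~D: Gödel ¬ of 0.18 = 0 (operand ≠ 0)
(~~((A \/ D) -> ((~B -> A) -> C)) /\ ~D) = min(1, 0) = 0
((C \/ ((~A -> D) /\ ((C /\ A) \/ ~B))) -> (~~((A \/ D) -> ((~B -> A) -> C)) /\ ~D)): 0.57 > 0, so result = 0
(((~~((A \/ D) -> ((~B -> A) -> C)) /\ ~D) -> (C \/ ((~A -> D) /\ ((C /\ A) \/ ~B)))) \/ ((C \/ ((~A -> D) /\ ((C /\ A) \/ ~B))) -> (~~((A \/ D) -> ((~B -> A) -> C)) /\ ~D))) = max(1, 0) = 1

1.00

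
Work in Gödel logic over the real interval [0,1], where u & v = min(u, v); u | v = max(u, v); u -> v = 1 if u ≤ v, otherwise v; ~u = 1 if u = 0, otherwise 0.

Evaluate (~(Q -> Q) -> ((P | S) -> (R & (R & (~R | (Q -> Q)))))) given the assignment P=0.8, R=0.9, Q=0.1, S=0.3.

(Q -> Q): 0.1 ≤ 0.1, so result = 1
~(Q -> Q): Gödel ¬ of 1 = 0 (operand ≠ 0)
(P | S) = max(0.8, 0.3) = 0.8
~R: Gödel ¬ of 0.9 = 0 (operand ≠ 0)
(Q -> Q): 0.1 ≤ 0.1, so result = 1
(~R | (Q -> Q)) = max(0, 1) = 1
(R & (~R | (Q -> Q))) = min(0.9, 1) = 0.9
(R & (R & (~R | (Q -> Q)))) = min(0.9, 0.9) = 0.9
((P | S) -> (R & (R & (~R | (Q -> Q))))): 0.8 ≤ 0.9, so result = 1
(~(Q -> Q) -> ((P | S) -> (R & (R & (~R | (Q -> Q)))))): 0 ≤ 1, so result = 1

1.00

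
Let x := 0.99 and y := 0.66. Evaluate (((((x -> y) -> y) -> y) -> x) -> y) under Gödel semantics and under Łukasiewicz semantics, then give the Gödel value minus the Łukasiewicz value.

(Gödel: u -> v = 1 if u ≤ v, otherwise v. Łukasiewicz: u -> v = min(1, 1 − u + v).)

Gödel evaluation:
  (x -> y): 0.99 > 0.66, so result = 0.66
  ((x -> y) -> y): 0.66 ≤ 0.66, so result = 1
  (((x -> y) -> y) -> y): 1 > 0.66, so result = 0.66
  ((((x -> y) -> y) -> y) -> x): 0.66 ≤ 0.99, so result = 1
  (((((x -> y) -> y) -> y) -> x) -> y): 1 > 0.66, so result = 0.66
  Gödel value = 0.66
Łukasiewicz evaluation:
  (x -> y): min(1, 1 − 0.99 + 0.66) = 0.67
  ((x -> y) -> y): min(1, 1 − 0.67 + 0.66) = 0.99
  (((x -> y) -> y) -> y): min(1, 1 − 0.99 + 0.66) = 0.67
  ((((x -> y) -> y) -> y) -> x): min(1, 1 − 0.67 + 0.99) = 1
  (((((x -> y) -> y) -> y) -> x) -> y): min(1, 1 − 1 + 0.66) = 0.66
  Łukasiewicz value = 0.66
Difference: 0.66 − 0.66 = 0.00

0.00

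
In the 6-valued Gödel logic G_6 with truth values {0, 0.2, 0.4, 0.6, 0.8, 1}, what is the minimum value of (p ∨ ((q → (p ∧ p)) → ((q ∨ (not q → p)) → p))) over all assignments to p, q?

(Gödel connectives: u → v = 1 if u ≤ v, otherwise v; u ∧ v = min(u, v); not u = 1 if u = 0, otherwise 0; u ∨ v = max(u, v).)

The minimum is attained at p = 0.2, q = 0.2:
  (p ∧ p) = min(0.2, 0.2) = 0.2
  (q → (p ∧ p)): 0.2 ≤ 0.2, so result = 1
  not q: Gödel ¬ of 0.2 = 0 (operand ≠ 0)
  (not q → p): 0 ≤ 0.2, so result = 1
  (q ∨ (not q → p)) = max(0.2, 1) = 1
  ((q ∨ (not q → p)) → p): 1 > 0.2, so result = 0.2
  ((q → (p ∧ p)) → ((q ∨ (not q → p)) → p)): 1 > 0.2, so result = 0.2
  (p ∨ ((q → (p ∧ p)) → ((q ∨ (not q → p)) → p))) = max(0.2, 0.2) = 0.2
Checking all 36 assignments confirms none give a value below 0.20.

0.20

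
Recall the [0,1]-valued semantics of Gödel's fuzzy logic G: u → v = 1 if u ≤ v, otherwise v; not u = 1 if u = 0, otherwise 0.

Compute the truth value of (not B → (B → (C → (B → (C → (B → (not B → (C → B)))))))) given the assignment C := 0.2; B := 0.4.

1.00

not B: Gödel ¬ of 0.4 = 0 (operand ≠ 0)
not B: Gödel ¬ of 0.4 = 0 (operand ≠ 0)
(C → B): 0.2 ≤ 0.4, so result = 1
(not B → (C → B)): 0 ≤ 1, so result = 1
(B → (not B → (C → B))): 0.4 ≤ 1, so result = 1
(C → (B → (not B → (C → B)))): 0.2 ≤ 1, so result = 1
(B → (C → (B → (not B → (C → B))))): 0.4 ≤ 1, so result = 1
(C → (B → (C → (B → (not B → (C → B)))))): 0.2 ≤ 1, so result = 1
(B → (C → (B → (C → (B → (not B → (C → B))))))): 0.4 ≤ 1, so result = 1
(not B → (B → (C → (B → (C → (B → (not B → (C → B)))))))): 0 ≤ 1, so result = 1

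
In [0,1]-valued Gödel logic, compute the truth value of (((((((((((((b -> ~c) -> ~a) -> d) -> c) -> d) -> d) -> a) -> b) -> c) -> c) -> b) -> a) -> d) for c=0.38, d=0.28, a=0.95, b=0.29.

~c: Gödel ¬ of 0.38 = 0 (operand ≠ 0)
(b -> ~c): 0.29 > 0, so result = 0
~a: Gödel ¬ of 0.95 = 0 (operand ≠ 0)
((b -> ~c) -> ~a): 0 ≤ 0, so result = 1
(((b -> ~c) -> ~a) -> d): 1 > 0.28, so result = 0.28
((((b -> ~c) -> ~a) -> d) -> c): 0.28 ≤ 0.38, so result = 1
(((((b -> ~c) -> ~a) -> d) -> c) -> d): 1 > 0.28, so result = 0.28
((((((b -> ~c) -> ~a) -> d) -> c) -> d) -> d): 0.28 ≤ 0.28, so result = 1
(((((((b -> ~c) -> ~a) -> d) -> c) -> d) -> d) -> a): 1 > 0.95, so result = 0.95
((((((((b -> ~c) -> ~a) -> d) -> c) -> d) -> d) -> a) -> b): 0.95 > 0.29, so result = 0.29
(((((((((b -> ~c) -> ~a) -> d) -> c) -> d) -> d) -> a) -> b) -> c): 0.29 ≤ 0.38, so result = 1
((((((((((b -> ~c) -> ~a) -> d) -> c) -> d) -> d) -> a) -> b) -> c) -> c): 1 > 0.38, so result = 0.38
(((((((((((b -> ~c) -> ~a) -> d) -> c) -> d) -> d) -> a) -> b) -> c) -> c) -> b): 0.38 > 0.29, so result = 0.29
((((((((((((b -> ~c) -> ~a) -> d) -> c) -> d) -> d) -> a) -> b) -> c) -> c) -> b) -> a): 0.29 ≤ 0.95, so result = 1
(((((((((((((b -> ~c) -> ~a) -> d) -> c) -> d) -> d) -> a) -> b) -> c) -> c) -> b) -> a) -> d): 1 > 0.28, so result = 0.28

0.28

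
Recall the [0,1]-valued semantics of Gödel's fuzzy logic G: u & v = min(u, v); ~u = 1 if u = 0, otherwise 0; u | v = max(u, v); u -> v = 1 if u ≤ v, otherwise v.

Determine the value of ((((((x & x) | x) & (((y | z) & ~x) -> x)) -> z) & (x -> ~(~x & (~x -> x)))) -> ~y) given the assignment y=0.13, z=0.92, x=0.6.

(x & x) = min(0.6, 0.6) = 0.6
((x & x) | x) = max(0.6, 0.6) = 0.6
(y | z) = max(0.13, 0.92) = 0.92
~x: Gödel ¬ of 0.6 = 0 (operand ≠ 0)
((y | z) & ~x) = min(0.92, 0) = 0
(((y | z) & ~x) -> x): 0 ≤ 0.6, so result = 1
(((x & x) | x) & (((y | z) & ~x) -> x)) = min(0.6, 1) = 0.6
((((x & x) | x) & (((y | z) & ~x) -> x)) -> z): 0.6 ≤ 0.92, so result = 1
~x: Gödel ¬ of 0.6 = 0 (operand ≠ 0)
~x: Gödel ¬ of 0.6 = 0 (operand ≠ 0)
(~x -> x): 0 ≤ 0.6, so result = 1
(~x & (~x -> x)) = min(0, 1) = 0
~(~x & (~x -> x)): Gödel ¬ of 0 = 1 (operand is 0)
(x -> ~(~x & (~x -> x))): 0.6 ≤ 1, so result = 1
(((((x & x) | x) & (((y | z) & ~x) -> x)) -> z) & (x -> ~(~x & (~x -> x)))) = min(1, 1) = 1
~y: Gödel ¬ of 0.13 = 0 (operand ≠ 0)
((((((x & x) | x) & (((y | z) & ~x) -> x)) -> z) & (x -> ~(~x & (~x -> x)))) -> ~y): 1 > 0, so result = 0

0.00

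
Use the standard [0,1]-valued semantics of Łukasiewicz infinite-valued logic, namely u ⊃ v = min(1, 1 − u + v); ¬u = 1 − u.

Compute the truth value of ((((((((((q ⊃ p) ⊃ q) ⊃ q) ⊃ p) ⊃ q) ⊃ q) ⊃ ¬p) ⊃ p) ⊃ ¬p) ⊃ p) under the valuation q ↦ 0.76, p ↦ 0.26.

(q ⊃ p): min(1, 1 − 0.76 + 0.26) = 0.5
((q ⊃ p) ⊃ q): min(1, 1 − 0.5 + 0.76) = 1
(((q ⊃ p) ⊃ q) ⊃ q): min(1, 1 − 1 + 0.76) = 0.76
((((q ⊃ p) ⊃ q) ⊃ q) ⊃ p): min(1, 1 − 0.76 + 0.26) = 0.5
(((((q ⊃ p) ⊃ q) ⊃ q) ⊃ p) ⊃ q): min(1, 1 − 0.5 + 0.76) = 1
((((((q ⊃ p) ⊃ q) ⊃ q) ⊃ p) ⊃ q) ⊃ q): min(1, 1 − 1 + 0.76) = 0.76
¬p: Łukasiewicz ¬ gives 1 − 0.26 = 0.74
(((((((q ⊃ p) ⊃ q) ⊃ q) ⊃ p) ⊃ q) ⊃ q) ⊃ ¬p): min(1, 1 − 0.76 + 0.74) = 0.98
((((((((q ⊃ p) ⊃ q) ⊃ q) ⊃ p) ⊃ q) ⊃ q) ⊃ ¬p) ⊃ p): min(1, 1 − 0.98 + 0.26) = 0.28
¬p: Łukasiewicz ¬ gives 1 − 0.26 = 0.74
(((((((((q ⊃ p) ⊃ q) ⊃ q) ⊃ p) ⊃ q) ⊃ q) ⊃ ¬p) ⊃ p) ⊃ ¬p): min(1, 1 − 0.28 + 0.74) = 1
((((((((((q ⊃ p) ⊃ q) ⊃ q) ⊃ p) ⊃ q) ⊃ q) ⊃ ¬p) ⊃ p) ⊃ ¬p) ⊃ p): min(1, 1 − 1 + 0.26) = 0.26

0.26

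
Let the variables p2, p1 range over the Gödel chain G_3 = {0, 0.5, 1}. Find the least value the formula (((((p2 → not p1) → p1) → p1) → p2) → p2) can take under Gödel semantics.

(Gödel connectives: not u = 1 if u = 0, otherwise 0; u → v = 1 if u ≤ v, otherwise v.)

0.50

The minimum is attained at p2 = 0.5, p1 = 0.5:
  not p1: Gödel ¬ of 0.5 = 0 (operand ≠ 0)
  (p2 → not p1): 0.5 > 0, so result = 0
  ((p2 → not p1) → p1): 0 ≤ 0.5, so result = 1
  (((p2 → not p1) → p1) → p1): 1 > 0.5, so result = 0.5
  ((((p2 → not p1) → p1) → p1) → p2): 0.5 ≤ 0.5, so result = 1
  (((((p2 → not p1) → p1) → p1) → p2) → p2): 1 > 0.5, so result = 0.5
Checking all 9 assignments confirms none give a value below 0.50.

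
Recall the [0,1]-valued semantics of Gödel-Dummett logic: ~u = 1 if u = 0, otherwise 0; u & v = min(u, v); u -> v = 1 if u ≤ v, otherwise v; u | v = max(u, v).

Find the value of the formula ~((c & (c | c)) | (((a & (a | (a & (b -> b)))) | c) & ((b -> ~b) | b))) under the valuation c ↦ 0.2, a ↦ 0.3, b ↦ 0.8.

(c | c) = max(0.2, 0.2) = 0.2
(c & (c | c)) = min(0.2, 0.2) = 0.2
(b -> b): 0.8 ≤ 0.8, so result = 1
(a & (b -> b)) = min(0.3, 1) = 0.3
(a | (a & (b -> b))) = max(0.3, 0.3) = 0.3
(a & (a | (a & (b -> b)))) = min(0.3, 0.3) = 0.3
((a & (a | (a & (b -> b)))) | c) = max(0.3, 0.2) = 0.3
~b: Gödel ¬ of 0.8 = 0 (operand ≠ 0)
(b -> ~b): 0.8 > 0, so result = 0
((b -> ~b) | b) = max(0, 0.8) = 0.8
(((a & (a | (a & (b -> b)))) | c) & ((b -> ~b) | b)) = min(0.3, 0.8) = 0.3
((c & (c | c)) | (((a & (a | (a & (b -> b)))) | c) & ((b -> ~b) | b))) = max(0.2, 0.3) = 0.3
~((c & (c | c)) | (((a & (a | (a & (b -> b)))) | c) & ((b -> ~b) | b))): Gödel ¬ of 0.3 = 0 (operand ≠ 0)

0.00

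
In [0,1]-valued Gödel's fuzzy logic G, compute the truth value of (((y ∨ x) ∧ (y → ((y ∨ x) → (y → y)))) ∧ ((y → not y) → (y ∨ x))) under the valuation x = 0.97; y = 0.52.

(y ∨ x) = max(0.52, 0.97) = 0.97
(y ∨ x) = max(0.52, 0.97) = 0.97
(y → y): 0.52 ≤ 0.52, so result = 1
((y ∨ x) → (y → y)): 0.97 ≤ 1, so result = 1
(y → ((y ∨ x) → (y → y))): 0.52 ≤ 1, so result = 1
((y ∨ x) ∧ (y → ((y ∨ x) → (y → y)))) = min(0.97, 1) = 0.97
not y: Gödel ¬ of 0.52 = 0 (operand ≠ 0)
(y → not y): 0.52 > 0, so result = 0
(y ∨ x) = max(0.52, 0.97) = 0.97
((y → not y) → (y ∨ x)): 0 ≤ 0.97, so result = 1
(((y ∨ x) ∧ (y → ((y ∨ x) → (y → y)))) ∧ ((y → not y) → (y ∨ x))) = min(0.97, 1) = 0.97

0.97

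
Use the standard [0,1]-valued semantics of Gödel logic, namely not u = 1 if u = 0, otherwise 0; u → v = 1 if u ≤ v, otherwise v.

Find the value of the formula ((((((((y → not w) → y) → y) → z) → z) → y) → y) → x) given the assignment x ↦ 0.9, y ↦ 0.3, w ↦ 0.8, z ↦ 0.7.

not w: Gödel ¬ of 0.8 = 0 (operand ≠ 0)
(y → not w): 0.3 > 0, so result = 0
((y → not w) → y): 0 ≤ 0.3, so result = 1
(((y → not w) → y) → y): 1 > 0.3, so result = 0.3
((((y → not w) → y) → y) → z): 0.3 ≤ 0.7, so result = 1
(((((y → not w) → y) → y) → z) → z): 1 > 0.7, so result = 0.7
((((((y → not w) → y) → y) → z) → z) → y): 0.7 > 0.3, so result = 0.3
(((((((y → not w) → y) → y) → z) → z) → y) → y): 0.3 ≤ 0.3, so result = 1
((((((((y → not w) → y) → y) → z) → z) → y) → y) → x): 1 > 0.9, so result = 0.9

0.90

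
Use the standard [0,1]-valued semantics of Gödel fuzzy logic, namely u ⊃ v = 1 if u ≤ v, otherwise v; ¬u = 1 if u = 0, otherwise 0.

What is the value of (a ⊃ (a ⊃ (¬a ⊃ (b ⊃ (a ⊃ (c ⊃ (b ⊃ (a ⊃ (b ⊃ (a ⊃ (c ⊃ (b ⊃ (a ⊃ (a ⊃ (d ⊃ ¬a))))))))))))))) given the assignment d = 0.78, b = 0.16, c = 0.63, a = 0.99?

¬a: Gödel ¬ of 0.99 = 0 (operand ≠ 0)
¬a: Gödel ¬ of 0.99 = 0 (operand ≠ 0)
(d ⊃ ¬a): 0.78 > 0, so result = 0
(a ⊃ (d ⊃ ¬a)): 0.99 > 0, so result = 0
(a ⊃ (a ⊃ (d ⊃ ¬a))): 0.99 > 0, so result = 0
(b ⊃ (a ⊃ (a ⊃ (d ⊃ ¬a)))): 0.16 > 0, so result = 0
(c ⊃ (b ⊃ (a ⊃ (a ⊃ (d ⊃ ¬a))))): 0.63 > 0, so result = 0
(a ⊃ (c ⊃ (b ⊃ (a ⊃ (a ⊃ (d ⊃ ¬a)))))): 0.99 > 0, so result = 0
(b ⊃ (a ⊃ (c ⊃ (b ⊃ (a ⊃ (a ⊃ (d ⊃ ¬a))))))): 0.16 > 0, so result = 0
(a ⊃ (b ⊃ (a ⊃ (c ⊃ (b ⊃ (a ⊃ (a ⊃ (d ⊃ ¬a)))))))): 0.99 > 0, so result = 0
(b ⊃ (a ⊃ (b ⊃ (a ⊃ (c ⊃ (b ⊃ (a ⊃ (a ⊃ (d ⊃ ¬a))))))))): 0.16 > 0, so result = 0
(c ⊃ (b ⊃ (a ⊃ (b ⊃ (a ⊃ (c ⊃ (b ⊃ (a ⊃ (a ⊃ (d ⊃ ¬a)))))))))): 0.63 > 0, so result = 0
(a ⊃ (c ⊃ (b ⊃ (a ⊃ (b ⊃ (a ⊃ (c ⊃ (b ⊃ (a ⊃ (a ⊃ (d ⊃ ¬a))))))))))): 0.99 > 0, so result = 0
(b ⊃ (a ⊃ (c ⊃ (b ⊃ (a ⊃ (b ⊃ (a ⊃ (c ⊃ (b ⊃ (a ⊃ (a ⊃ (d ⊃ ¬a)))))))))))): 0.16 > 0, so result = 0
(¬a ⊃ (b ⊃ (a ⊃ (c ⊃ (b ⊃ (a ⊃ (b ⊃ (a ⊃ (c ⊃ (b ⊃ (a ⊃ (a ⊃ (d ⊃ ¬a))))))))))))): 0 ≤ 0, so result = 1
(a ⊃ (¬a ⊃ (b ⊃ (a ⊃ (c ⊃ (b ⊃ (a ⊃ (b ⊃ (a ⊃ (c ⊃ (b ⊃ (a ⊃ (a ⊃ (d ⊃ ¬a)))))))))))))): 0.99 ≤ 1, so result = 1
(a ⊃ (a ⊃ (¬a ⊃ (b ⊃ (a ⊃ (c ⊃ (b ⊃ (a ⊃ (b ⊃ (a ⊃ (c ⊃ (b ⊃ (a ⊃ (a ⊃ (d ⊃ ¬a))))))))))))))): 0.99 ≤ 1, so result = 1

1.00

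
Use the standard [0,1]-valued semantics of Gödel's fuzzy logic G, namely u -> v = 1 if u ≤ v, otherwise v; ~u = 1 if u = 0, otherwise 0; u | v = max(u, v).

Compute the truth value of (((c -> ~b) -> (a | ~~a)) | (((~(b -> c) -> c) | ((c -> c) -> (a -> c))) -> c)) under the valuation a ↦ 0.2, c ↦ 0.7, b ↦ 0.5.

~b: Gödel ¬ of 0.5 = 0 (operand ≠ 0)
(c -> ~b): 0.7 > 0, so result = 0
~a: Gödel ¬ of 0.2 = 0 (operand ≠ 0)
~~a: Gödel ¬ of 0 = 1 (operand is 0)
(a | ~~a) = max(0.2, 1) = 1
((c -> ~b) -> (a | ~~a)): 0 ≤ 1, so result = 1
(b -> c): 0.5 ≤ 0.7, so result = 1
~(b -> c): Gödel ¬ of 1 = 0 (operand ≠ 0)
(~(b -> c) -> c): 0 ≤ 0.7, so result = 1
(c -> c): 0.7 ≤ 0.7, so result = 1
(a -> c): 0.2 ≤ 0.7, so result = 1
((c -> c) -> (a -> c)): 1 ≤ 1, so result = 1
((~(b -> c) -> c) | ((c -> c) -> (a -> c))) = max(1, 1) = 1
(((~(b -> c) -> c) | ((c -> c) -> (a -> c))) -> c): 1 > 0.7, so result = 0.7
(((c -> ~b) -> (a | ~~a)) | (((~(b -> c) -> c) | ((c -> c) -> (a -> c))) -> c)) = max(1, 0.7) = 1

1.00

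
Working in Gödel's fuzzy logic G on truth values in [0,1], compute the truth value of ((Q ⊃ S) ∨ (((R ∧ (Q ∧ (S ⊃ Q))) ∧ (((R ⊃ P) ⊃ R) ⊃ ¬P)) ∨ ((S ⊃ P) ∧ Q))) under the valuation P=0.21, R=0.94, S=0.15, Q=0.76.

(Q ⊃ S): 0.76 > 0.15, so result = 0.15
(S ⊃ Q): 0.15 ≤ 0.76, so result = 1
(Q ∧ (S ⊃ Q)) = min(0.76, 1) = 0.76
(R ∧ (Q ∧ (S ⊃ Q))) = min(0.94, 0.76) = 0.76
(R ⊃ P): 0.94 > 0.21, so result = 0.21
((R ⊃ P) ⊃ R): 0.21 ≤ 0.94, so result = 1
¬P: Gödel ¬ of 0.21 = 0 (operand ≠ 0)
(((R ⊃ P) ⊃ R) ⊃ ¬P): 1 > 0, so result = 0
((R ∧ (Q ∧ (S ⊃ Q))) ∧ (((R ⊃ P) ⊃ R) ⊃ ¬P)) = min(0.76, 0) = 0
(S ⊃ P): 0.15 ≤ 0.21, so result = 1
((S ⊃ P) ∧ Q) = min(1, 0.76) = 0.76
(((R ∧ (Q ∧ (S ⊃ Q))) ∧ (((R ⊃ P) ⊃ R) ⊃ ¬P)) ∨ ((S ⊃ P) ∧ Q)) = max(0, 0.76) = 0.76
((Q ⊃ S) ∨ (((R ∧ (Q ∧ (S ⊃ Q))) ∧ (((R ⊃ P) ⊃ R) ⊃ ¬P)) ∨ ((S ⊃ P) ∧ Q))) = max(0.15, 0.76) = 0.76

0.76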